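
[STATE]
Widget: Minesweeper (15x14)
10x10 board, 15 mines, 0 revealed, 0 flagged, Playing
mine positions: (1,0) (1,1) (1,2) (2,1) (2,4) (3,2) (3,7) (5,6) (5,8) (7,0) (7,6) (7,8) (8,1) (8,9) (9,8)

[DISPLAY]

■■■■■■■■■■     
■■■■■■■■■■     
■■■■■■■■■■     
■■■■■■■■■■     
■■■■■■■■■■     
■■■■■■■■■■     
■■■■■■■■■■     
■■■■■■■■■■     
■■■■■■■■■■     
■■■■■■■■■■     
               
               
               
               


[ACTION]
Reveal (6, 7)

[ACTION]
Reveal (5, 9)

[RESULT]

■■■■■■■■■■     
■■■■■■■■■■     
■■■■■■■■■■     
■■■■■■■■■■     
■■■■■■■■■■     
■■■■■■■■■1     
■■■■■■■4■■     
■■■■■■■■■■     
■■■■■■■■■■     
■■■■■■■■■■     
               
               
               
               


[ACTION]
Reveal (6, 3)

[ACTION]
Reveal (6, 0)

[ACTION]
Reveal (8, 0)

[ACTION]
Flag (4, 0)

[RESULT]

■■■■■■■■■■     
■■■■■■■■■■     
■■■■■■■■■■     
12■211■■■■     
 111 1■■■■     
     1■■■1     
11   2■4■■     
■21  1■■■■     
2■1  113■■     
■■1    1■■     
               
               
               
               


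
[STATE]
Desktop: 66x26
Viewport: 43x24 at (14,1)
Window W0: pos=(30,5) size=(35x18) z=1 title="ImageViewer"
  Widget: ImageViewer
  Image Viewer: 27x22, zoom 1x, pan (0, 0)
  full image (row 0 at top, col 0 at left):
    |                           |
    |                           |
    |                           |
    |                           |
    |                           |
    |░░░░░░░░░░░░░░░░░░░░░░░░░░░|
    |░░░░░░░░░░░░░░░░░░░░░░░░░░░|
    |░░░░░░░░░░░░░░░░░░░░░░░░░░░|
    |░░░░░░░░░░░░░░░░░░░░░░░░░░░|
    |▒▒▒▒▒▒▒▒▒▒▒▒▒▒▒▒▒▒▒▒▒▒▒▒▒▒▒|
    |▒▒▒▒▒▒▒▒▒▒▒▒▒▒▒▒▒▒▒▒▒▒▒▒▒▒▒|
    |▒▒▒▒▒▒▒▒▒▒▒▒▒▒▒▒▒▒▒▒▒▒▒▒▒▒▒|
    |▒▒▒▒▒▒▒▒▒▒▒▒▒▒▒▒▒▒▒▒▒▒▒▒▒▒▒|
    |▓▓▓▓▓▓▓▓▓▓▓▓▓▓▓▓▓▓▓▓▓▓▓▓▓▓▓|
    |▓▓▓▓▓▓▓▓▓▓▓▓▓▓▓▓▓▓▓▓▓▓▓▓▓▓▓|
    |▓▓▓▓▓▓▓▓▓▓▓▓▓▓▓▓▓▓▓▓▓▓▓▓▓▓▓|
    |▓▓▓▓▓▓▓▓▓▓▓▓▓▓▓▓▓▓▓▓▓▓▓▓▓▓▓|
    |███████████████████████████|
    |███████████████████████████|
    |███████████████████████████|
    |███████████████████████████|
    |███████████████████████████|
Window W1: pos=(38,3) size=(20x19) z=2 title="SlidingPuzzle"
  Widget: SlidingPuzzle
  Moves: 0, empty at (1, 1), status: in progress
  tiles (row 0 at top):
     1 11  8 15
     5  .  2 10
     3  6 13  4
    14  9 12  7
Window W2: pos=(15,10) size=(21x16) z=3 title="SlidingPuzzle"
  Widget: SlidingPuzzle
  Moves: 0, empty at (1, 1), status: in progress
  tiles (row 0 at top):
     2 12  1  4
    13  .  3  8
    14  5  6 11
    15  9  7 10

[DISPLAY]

                                           
                                           
                        ┏━━━━━━━━━━━━━━━━━━
                        ┃ SlidingPuzzle    
                ┏━━━━━━━┠──────────────────
                ┃ ImageV┃┌────┬────┬────┬──
                ┠───────┃│  1 │ 11 │  8 │ 1
                ┃       ┃├────┼────┼────┼──
                ┃       ┃│  5 │    │  2 │ 1
 ┏━━━━━━━━━━━━━━━━━━━┓  ┃├────┼────┼────┼──
 ┃ SlidingPuzzle     ┃  ┃│  3 │  6 │ 13 │  
 ┠───────────────────┨  ┃├────┼────┼────┼──
 ┃┌────┬────┬────┬───┃░░┃│ 14 │  9 │ 12 │  
 ┃│  2 │ 12 │  1 │  4┃░░┃└────┴────┴────┴──
 ┃├────┼────┼────┼───┃░░┃Moves: 0          
 ┃│ 13 │    │  3 │  8┃░░┃                  
 ┃├────┼────┼────┼───┃▒▒┃                  
 ┃│ 14 │  5 │  6 │ 11┃▒▒┃                  
 ┃├────┼────┼────┼───┃▒▒┃                  
 ┃│ 15 │  9 │  7 │ 10┃▒▒┃                  
 ┃└────┴────┴────┴───┃▓▓┗━━━━━━━━━━━━━━━━━━
 ┃Moves: 0           ┃━━━━━━━━━━━━━━━━━━━━━
 ┃                   ┃                     
 ┃                   ┃                     


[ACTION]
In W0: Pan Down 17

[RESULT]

                                           
                                           
                        ┏━━━━━━━━━━━━━━━━━━
                        ┃ SlidingPuzzle    
                ┏━━━━━━━┠──────────────────
                ┃ ImageV┃┌────┬────┬────┬──
                ┠───────┃│  1 │ 11 │  8 │ 1
                ┃███████┃├────┼────┼────┼──
                ┃███████┃│  5 │    │  2 │ 1
 ┏━━━━━━━━━━━━━━━━━━━┓██┃├────┼────┼────┼──
 ┃ SlidingPuzzle     ┃██┃│  3 │  6 │ 13 │  
 ┠───────────────────┨██┃├────┼────┼────┼──
 ┃┌────┬────┬────┬───┃  ┃│ 14 │  9 │ 12 │  
 ┃│  2 │ 12 │  1 │  4┃  ┃└────┴────┴────┴──
 ┃├────┼────┼────┼───┃  ┃Moves: 0          
 ┃│ 13 │    │  3 │  8┃  ┃                  
 ┃├────┼────┼────┼───┃  ┃                  
 ┃│ 14 │  5 │  6 │ 11┃  ┃                  
 ┃├────┼────┼────┼───┃  ┃                  
 ┃│ 15 │  9 │  7 │ 10┃  ┃                  
 ┃└────┴────┴────┴───┃  ┗━━━━━━━━━━━━━━━━━━
 ┃Moves: 0           ┃━━━━━━━━━━━━━━━━━━━━━
 ┃                   ┃                     
 ┃                   ┃                     


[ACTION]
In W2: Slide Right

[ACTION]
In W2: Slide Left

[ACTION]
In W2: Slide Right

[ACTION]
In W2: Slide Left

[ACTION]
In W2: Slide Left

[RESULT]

                                           
                                           
                        ┏━━━━━━━━━━━━━━━━━━
                        ┃ SlidingPuzzle    
                ┏━━━━━━━┠──────────────────
                ┃ ImageV┃┌────┬────┬────┬──
                ┠───────┃│  1 │ 11 │  8 │ 1
                ┃███████┃├────┼────┼────┼──
                ┃███████┃│  5 │    │  2 │ 1
 ┏━━━━━━━━━━━━━━━━━━━┓██┃├────┼────┼────┼──
 ┃ SlidingPuzzle     ┃██┃│  3 │  6 │ 13 │  
 ┠───────────────────┨██┃├────┼────┼────┼──
 ┃┌────┬────┬────┬───┃  ┃│ 14 │  9 │ 12 │  
 ┃│  2 │ 12 │  1 │  4┃  ┃└────┴────┴────┴──
 ┃├────┼────┼────┼───┃  ┃Moves: 0          
 ┃│ 13 │  3 │    │  8┃  ┃                  
 ┃├────┼────┼────┼───┃  ┃                  
 ┃│ 14 │  5 │  6 │ 11┃  ┃                  
 ┃├────┼────┼────┼───┃  ┃                  
 ┃│ 15 │  9 │  7 │ 10┃  ┃                  
 ┃└────┴────┴────┴───┃  ┗━━━━━━━━━━━━━━━━━━
 ┃Moves: 5           ┃━━━━━━━━━━━━━━━━━━━━━
 ┃                   ┃                     
 ┃                   ┃                     


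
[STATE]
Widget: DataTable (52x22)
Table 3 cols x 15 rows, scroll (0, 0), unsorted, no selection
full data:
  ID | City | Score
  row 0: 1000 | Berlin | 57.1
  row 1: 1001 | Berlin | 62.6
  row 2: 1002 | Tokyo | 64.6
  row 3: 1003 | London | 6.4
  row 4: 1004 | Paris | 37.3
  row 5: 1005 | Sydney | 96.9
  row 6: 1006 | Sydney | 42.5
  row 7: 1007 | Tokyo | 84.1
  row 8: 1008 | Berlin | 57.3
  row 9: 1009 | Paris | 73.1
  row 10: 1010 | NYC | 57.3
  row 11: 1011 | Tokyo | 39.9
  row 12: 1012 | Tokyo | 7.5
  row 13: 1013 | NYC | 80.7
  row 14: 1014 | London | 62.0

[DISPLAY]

ID  │City  │Score                                   
────┼──────┼─────                                   
1000│Berlin│57.1                                    
1001│Berlin│62.6                                    
1002│Tokyo │64.6                                    
1003│London│6.4                                     
1004│Paris │37.3                                    
1005│Sydney│96.9                                    
1006│Sydney│42.5                                    
1007│Tokyo │84.1                                    
1008│Berlin│57.3                                    
1009│Paris │73.1                                    
1010│NYC   │57.3                                    
1011│Tokyo │39.9                                    
1012│Tokyo │7.5                                     
1013│NYC   │80.7                                    
1014│London│62.0                                    
                                                    
                                                    
                                                    
                                                    
                                                    


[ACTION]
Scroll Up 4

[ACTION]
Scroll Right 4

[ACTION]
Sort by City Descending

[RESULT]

ID  │City ▼│Score                                   
────┼──────┼─────                                   
1002│Tokyo │64.6                                    
1007│Tokyo │84.1                                    
1011│Tokyo │39.9                                    
1012│Tokyo │7.5                                     
1005│Sydney│96.9                                    
1006│Sydney│42.5                                    
1004│Paris │37.3                                    
1009│Paris │73.1                                    
1010│NYC   │57.3                                    
1013│NYC   │80.7                                    
1003│London│6.4                                     
1014│London│62.0                                    
1000│Berlin│57.1                                    
1001│Berlin│62.6                                    
1008│Berlin│57.3                                    
                                                    
                                                    
                                                    
                                                    
                                                    


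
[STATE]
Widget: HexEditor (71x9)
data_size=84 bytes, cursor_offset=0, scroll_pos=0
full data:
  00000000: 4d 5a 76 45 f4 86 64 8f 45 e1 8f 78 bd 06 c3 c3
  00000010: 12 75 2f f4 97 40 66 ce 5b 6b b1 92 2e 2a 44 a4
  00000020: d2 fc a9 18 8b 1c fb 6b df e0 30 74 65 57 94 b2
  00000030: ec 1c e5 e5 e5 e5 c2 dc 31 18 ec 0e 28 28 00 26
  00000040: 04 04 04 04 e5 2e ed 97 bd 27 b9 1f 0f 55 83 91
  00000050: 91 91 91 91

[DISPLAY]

00000000  4D 5a 76 45 f4 86 64 8f  45 e1 8f 78 bd 06 c3 c3  |MZvE..d.E.
00000010  12 75 2f f4 97 40 66 ce  5b 6b b1 92 2e 2a 44 a4  |.u/..@f.[k
00000020  d2 fc a9 18 8b 1c fb 6b  df e0 30 74 65 57 94 b2  |.......k..
00000030  ec 1c e5 e5 e5 e5 c2 dc  31 18 ec 0e 28 28 00 26  |........1.
00000040  04 04 04 04 e5 2e ed 97  bd 27 b9 1f 0f 55 83 91  |.........'
00000050  91 91 91 91                                       |....      
                                                                       
                                                                       
                                                                       


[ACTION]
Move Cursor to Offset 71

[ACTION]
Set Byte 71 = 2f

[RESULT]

00000000  4d 5a 76 45 f4 86 64 8f  45 e1 8f 78 bd 06 c3 c3  |MZvE..d.E.
00000010  12 75 2f f4 97 40 66 ce  5b 6b b1 92 2e 2a 44 a4  |.u/..@f.[k
00000020  d2 fc a9 18 8b 1c fb 6b  df e0 30 74 65 57 94 b2  |.......k..
00000030  ec 1c e5 e5 e5 e5 c2 dc  31 18 ec 0e 28 28 00 26  |........1.
00000040  04 04 04 04 e5 2e ed 2F  bd 27 b9 1f 0f 55 83 91  |......./.'
00000050  91 91 91 91                                       |....      
                                                                       
                                                                       
                                                                       


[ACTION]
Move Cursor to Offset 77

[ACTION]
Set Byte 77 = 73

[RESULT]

00000000  4d 5a 76 45 f4 86 64 8f  45 e1 8f 78 bd 06 c3 c3  |MZvE..d.E.
00000010  12 75 2f f4 97 40 66 ce  5b 6b b1 92 2e 2a 44 a4  |.u/..@f.[k
00000020  d2 fc a9 18 8b 1c fb 6b  df e0 30 74 65 57 94 b2  |.......k..
00000030  ec 1c e5 e5 e5 e5 c2 dc  31 18 ec 0e 28 28 00 26  |........1.
00000040  04 04 04 04 e5 2e ed 2f  bd 27 b9 1f 0f 73 83 91  |......./.'
00000050  91 91 91 91                                       |....      
                                                                       
                                                                       
                                                                       


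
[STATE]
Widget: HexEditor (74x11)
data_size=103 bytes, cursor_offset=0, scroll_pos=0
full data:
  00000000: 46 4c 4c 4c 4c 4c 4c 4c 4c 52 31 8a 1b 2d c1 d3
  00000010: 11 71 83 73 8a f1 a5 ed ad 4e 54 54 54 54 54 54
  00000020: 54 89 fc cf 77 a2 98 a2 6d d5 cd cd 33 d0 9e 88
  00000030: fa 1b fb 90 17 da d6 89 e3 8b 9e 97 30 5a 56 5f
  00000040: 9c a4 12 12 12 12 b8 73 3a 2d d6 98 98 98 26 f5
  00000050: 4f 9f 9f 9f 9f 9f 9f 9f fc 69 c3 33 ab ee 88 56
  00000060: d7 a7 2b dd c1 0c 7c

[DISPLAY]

00000000  46 4c 4c 4c 4c 4c 4c 4c  4c 52 31 8a 1b 2d c1 d3  |FLLLLLLLLR1..
00000010  11 71 83 73 8a f1 a5 ed  ad 4e 54 54 54 54 54 54  |.q.s.....NTTT
00000020  54 89 fc cf 77 a2 98 a2  6d d5 cd cd 33 d0 9e 88  |T...w...m...3
00000030  fa 1b fb 90 17 da d6 89  e3 8b 9e 97 30 5a 56 5f  |............0
00000040  9c a4 12 12 12 12 b8 73  3a 2d d6 98 98 98 26 f5  |.......s:-...
00000050  4f 9f 9f 9f 9f 9f 9f 9f  fc 69 c3 33 ab ee 88 56  |O........i.3.
00000060  d7 a7 2b dd c1 0c 7c                              |..+...|      
                                                                          
                                                                          
                                                                          
                                                                          


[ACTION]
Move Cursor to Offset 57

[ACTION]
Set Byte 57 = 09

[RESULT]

00000000  46 4c 4c 4c 4c 4c 4c 4c  4c 52 31 8a 1b 2d c1 d3  |FLLLLLLLLR1..
00000010  11 71 83 73 8a f1 a5 ed  ad 4e 54 54 54 54 54 54  |.q.s.....NTTT
00000020  54 89 fc cf 77 a2 98 a2  6d d5 cd cd 33 d0 9e 88  |T...w...m...3
00000030  fa 1b fb 90 17 da d6 89  e3 09 9e 97 30 5a 56 5f  |............0
00000040  9c a4 12 12 12 12 b8 73  3a 2d d6 98 98 98 26 f5  |.......s:-...
00000050  4f 9f 9f 9f 9f 9f 9f 9f  fc 69 c3 33 ab ee 88 56  |O........i.3.
00000060  d7 a7 2b dd c1 0c 7c                              |..+...|      
                                                                          
                                                                          
                                                                          
                                                                          


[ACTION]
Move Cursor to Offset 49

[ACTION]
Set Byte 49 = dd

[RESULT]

00000000  46 4c 4c 4c 4c 4c 4c 4c  4c 52 31 8a 1b 2d c1 d3  |FLLLLLLLLR1..
00000010  11 71 83 73 8a f1 a5 ed  ad 4e 54 54 54 54 54 54  |.q.s.....NTTT
00000020  54 89 fc cf 77 a2 98 a2  6d d5 cd cd 33 d0 9e 88  |T...w...m...3
00000030  fa DD fb 90 17 da d6 89  e3 09 9e 97 30 5a 56 5f  |............0
00000040  9c a4 12 12 12 12 b8 73  3a 2d d6 98 98 98 26 f5  |.......s:-...
00000050  4f 9f 9f 9f 9f 9f 9f 9f  fc 69 c3 33 ab ee 88 56  |O........i.3.
00000060  d7 a7 2b dd c1 0c 7c                              |..+...|      
                                                                          
                                                                          
                                                                          
                                                                          


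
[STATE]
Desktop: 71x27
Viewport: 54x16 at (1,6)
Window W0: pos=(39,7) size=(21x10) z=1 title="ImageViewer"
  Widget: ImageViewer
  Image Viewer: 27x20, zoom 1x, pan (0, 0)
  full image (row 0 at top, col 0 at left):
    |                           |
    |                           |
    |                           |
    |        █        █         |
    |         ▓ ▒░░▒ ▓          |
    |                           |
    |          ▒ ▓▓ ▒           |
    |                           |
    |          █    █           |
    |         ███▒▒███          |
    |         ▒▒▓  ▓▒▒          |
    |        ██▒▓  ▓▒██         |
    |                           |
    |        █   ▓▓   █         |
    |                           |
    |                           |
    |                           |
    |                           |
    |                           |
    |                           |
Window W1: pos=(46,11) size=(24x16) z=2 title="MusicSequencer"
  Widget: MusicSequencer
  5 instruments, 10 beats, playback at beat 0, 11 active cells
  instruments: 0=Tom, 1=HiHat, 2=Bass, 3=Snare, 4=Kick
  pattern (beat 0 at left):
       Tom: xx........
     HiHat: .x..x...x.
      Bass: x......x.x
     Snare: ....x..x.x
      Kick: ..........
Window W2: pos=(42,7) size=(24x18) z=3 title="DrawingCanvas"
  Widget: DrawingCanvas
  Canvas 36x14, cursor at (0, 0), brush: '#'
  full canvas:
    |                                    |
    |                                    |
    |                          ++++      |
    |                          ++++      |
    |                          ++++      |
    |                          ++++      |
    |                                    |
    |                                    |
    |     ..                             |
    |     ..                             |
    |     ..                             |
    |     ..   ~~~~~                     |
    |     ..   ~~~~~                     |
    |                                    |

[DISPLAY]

                                                      
                                      ┏━━┏━━━━━━━━━━━━
                                      ┃ I┃ DrawingCanv
                                      ┠──┠────────────
                                      ┃  ┃+           
                                      ┃  ┃            
                                      ┃  ┃            
                                      ┃  ┃            
                                      ┃  ┃            
                                      ┃  ┃            
                                      ┗━━┃            
                                         ┃            
                                         ┃     ..     
                                         ┃     ..     
                                         ┃     ..     
                                         ┃     ..   ~~


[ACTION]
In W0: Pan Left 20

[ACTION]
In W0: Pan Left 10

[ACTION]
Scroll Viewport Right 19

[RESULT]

                                                      
                      ┏━━┏━━━━━━━━━━━━━━━━━━━━━━┓     
                      ┃ I┃ DrawingCanvas        ┃     
                      ┠──┠──────────────────────┨     
                      ┃  ┃+                     ┃     
                      ┃  ┃                      ┃━━━┓ 
                      ┃  ┃                      ┃   ┃ 
                      ┃  ┃                      ┃───┨ 
                      ┃  ┃                      ┃   ┃ 
                      ┃  ┃                      ┃   ┃ 
                      ┗━━┃                      ┃   ┃ 
                         ┃                      ┃   ┃ 
                         ┃     ..               ┃   ┃ 
                         ┃     ..               ┃   ┃ 
                         ┃     ..               ┃   ┃ 
                         ┃     ..   ~~~~~       ┃   ┃ 


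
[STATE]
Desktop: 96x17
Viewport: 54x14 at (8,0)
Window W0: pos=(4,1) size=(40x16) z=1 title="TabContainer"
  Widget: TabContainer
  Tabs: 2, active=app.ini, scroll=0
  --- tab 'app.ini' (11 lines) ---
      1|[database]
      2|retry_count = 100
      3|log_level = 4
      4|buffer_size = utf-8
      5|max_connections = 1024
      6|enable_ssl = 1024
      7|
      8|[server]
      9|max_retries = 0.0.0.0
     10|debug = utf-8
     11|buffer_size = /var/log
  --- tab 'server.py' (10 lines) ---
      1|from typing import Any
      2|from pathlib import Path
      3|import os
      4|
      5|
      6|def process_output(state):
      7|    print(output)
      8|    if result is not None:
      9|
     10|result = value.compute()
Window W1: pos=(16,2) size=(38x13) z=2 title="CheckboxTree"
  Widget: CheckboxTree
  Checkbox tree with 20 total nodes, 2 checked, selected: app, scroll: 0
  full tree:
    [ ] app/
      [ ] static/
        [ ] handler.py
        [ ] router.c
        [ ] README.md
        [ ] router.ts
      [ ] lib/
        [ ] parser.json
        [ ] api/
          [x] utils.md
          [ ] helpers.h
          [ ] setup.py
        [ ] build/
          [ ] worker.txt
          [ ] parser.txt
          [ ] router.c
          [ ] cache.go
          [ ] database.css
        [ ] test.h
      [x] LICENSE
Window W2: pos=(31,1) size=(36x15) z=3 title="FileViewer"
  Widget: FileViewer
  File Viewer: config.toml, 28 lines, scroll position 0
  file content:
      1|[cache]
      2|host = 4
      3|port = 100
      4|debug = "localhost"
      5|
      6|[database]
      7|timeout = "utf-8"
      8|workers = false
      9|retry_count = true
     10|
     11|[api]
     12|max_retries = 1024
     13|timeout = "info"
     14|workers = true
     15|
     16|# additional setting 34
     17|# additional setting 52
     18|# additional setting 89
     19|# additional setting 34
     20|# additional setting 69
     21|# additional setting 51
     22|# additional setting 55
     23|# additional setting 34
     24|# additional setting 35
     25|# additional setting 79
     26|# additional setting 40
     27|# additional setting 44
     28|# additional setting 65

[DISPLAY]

                                                      
━━━━━━━━━━━━━━━━━━━━━━━┏━━━━━━━━━━━━━━━━━━━━━━━━━━━━━━
bContain┏━━━━━━━━━━━━━━┃ FileViewer                   
────────┃ CheckboxTree ┠──────────────────────────────
p.ini]│ ┠──────────────┃[cache]                       
────────┃>[-] app/     ┃host = 4                      
tabase] ┃   [ ] static/┃port = 100                    
ry_count┃     [ ] handl┃debug = "localhost"           
_level =┃     [ ] route┃                              
fer_size┃     [ ] READM┃[database]                    
_connect┃     [ ] route┃timeout = "utf-8"             
ble_ssl ┃   [-] lib/   ┃workers = false               
        ┃     [ ] parse┃retry_count = true            
rver]   ┃     [-] api/ ┃                              


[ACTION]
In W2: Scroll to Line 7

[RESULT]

                                                      
━━━━━━━━━━━━━━━━━━━━━━━┏━━━━━━━━━━━━━━━━━━━━━━━━━━━━━━
bContain┏━━━━━━━━━━━━━━┃ FileViewer                   
────────┃ CheckboxTree ┠──────────────────────────────
p.ini]│ ┠──────────────┃timeout = "utf-8"             
────────┃>[-] app/     ┃workers = false               
tabase] ┃   [ ] static/┃retry_count = true            
ry_count┃     [ ] handl┃                              
_level =┃     [ ] route┃[api]                         
fer_size┃     [ ] READM┃max_retries = 1024            
_connect┃     [ ] route┃timeout = "info"              
ble_ssl ┃   [-] lib/   ┃workers = true                
        ┃     [ ] parse┃                              
rver]   ┃     [-] api/ ┃# additional setting 34       


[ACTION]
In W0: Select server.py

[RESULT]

                                                      
━━━━━━━━━━━━━━━━━━━━━━━┏━━━━━━━━━━━━━━━━━━━━━━━━━━━━━━
bContain┏━━━━━━━━━━━━━━┃ FileViewer                   
────────┃ CheckboxTree ┠──────────────────────────────
p.ini │[┠──────────────┃timeout = "utf-8"             
────────┃>[-] app/     ┃workers = false               
m typing┃   [ ] static/┃retry_count = true            
m pathli┃     [ ] handl┃                              
ort os  ┃     [ ] route┃[api]                         
        ┃     [ ] READM┃max_retries = 1024            
        ┃     [ ] route┃timeout = "info"              
 process┃   [-] lib/   ┃workers = true                
 print(o┃     [ ] parse┃                              
 if resu┃     [-] api/ ┃# additional setting 34       


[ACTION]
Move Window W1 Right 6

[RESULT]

                                                      
━━━━━━━━━━━━━━━━━━━━━━━┏━━━━━━━━━━━━━━━━━━━━━━━━━━━━━━
bContainer    ┏━━━━━━━━┃ FileViewer                   
──────────────┃ Checkbo┠──────────────────────────────
p.ini │[server┠────────┃timeout = "utf-8"             
──────────────┃>[-] app┃workers = false               
m typing impor┃   [ ] s┃retry_count = true            
m pathlib impo┃     [ ]┃                              
ort os        ┃     [ ]┃[api]                         
              ┃     [ ]┃max_retries = 1024            
              ┃     [ ]┃timeout = "info"              
 process_outpu┃   [-] l┃workers = true                
 print(output)┃     [ ]┃                              
 if result is ┃     [-]┃# additional setting 34       


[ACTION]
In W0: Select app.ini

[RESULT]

                                                      
━━━━━━━━━━━━━━━━━━━━━━━┏━━━━━━━━━━━━━━━━━━━━━━━━━━━━━━
bContainer    ┏━━━━━━━━┃ FileViewer                   
──────────────┃ Checkbo┠──────────────────────────────
p.ini]│ server┠────────┃timeout = "utf-8"             
──────────────┃>[-] app┃workers = false               
tabase]       ┃   [ ] s┃retry_count = true            
ry_count = 100┃     [ ]┃                              
_level = 4    ┃     [ ]┃[api]                         
fer_size = utf┃     [ ]┃max_retries = 1024            
_connections =┃     [ ]┃timeout = "info"              
ble_ssl = 1024┃   [-] l┃workers = true                
              ┃     [ ]┃                              
rver]         ┃     [-]┃# additional setting 34       


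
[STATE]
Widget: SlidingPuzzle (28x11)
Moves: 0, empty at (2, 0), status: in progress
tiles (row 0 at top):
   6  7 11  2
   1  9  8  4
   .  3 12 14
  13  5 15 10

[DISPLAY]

┌────┬────┬────┬────┐       
│  6 │  7 │ 11 │  2 │       
├────┼────┼────┼────┤       
│  1 │  9 │  8 │  4 │       
├────┼────┼────┼────┤       
│    │  3 │ 12 │ 14 │       
├────┼────┼────┼────┤       
│ 13 │  5 │ 15 │ 10 │       
└────┴────┴────┴────┘       
Moves: 0                    
                            


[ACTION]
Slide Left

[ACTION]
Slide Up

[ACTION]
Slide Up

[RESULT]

┌────┬────┬────┬────┐       
│  6 │  7 │ 11 │  2 │       
├────┼────┼────┼────┤       
│  1 │  9 │  8 │  4 │       
├────┼────┼────┼────┤       
│  3 │  5 │ 12 │ 14 │       
├────┼────┼────┼────┤       
│ 13 │    │ 15 │ 10 │       
└────┴────┴────┴────┘       
Moves: 2                    
                            


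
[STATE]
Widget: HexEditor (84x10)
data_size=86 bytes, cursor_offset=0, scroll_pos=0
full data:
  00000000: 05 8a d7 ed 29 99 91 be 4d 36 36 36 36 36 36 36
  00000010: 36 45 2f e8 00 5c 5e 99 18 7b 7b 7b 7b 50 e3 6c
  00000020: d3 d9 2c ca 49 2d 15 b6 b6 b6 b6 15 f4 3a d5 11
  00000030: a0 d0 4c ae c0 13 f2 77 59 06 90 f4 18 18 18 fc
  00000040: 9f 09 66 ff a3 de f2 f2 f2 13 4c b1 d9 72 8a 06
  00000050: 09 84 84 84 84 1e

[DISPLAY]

00000000  05 8a d7 ed 29 99 91 be  4d 36 36 36 36 36 36 36  |....)...M6666666|      
00000010  36 45 2f e8 00 5c 5e 99  18 7b 7b 7b 7b 50 e3 6c  |6E/..\^..{{{{P.l|      
00000020  d3 d9 2c ca 49 2d 15 b6  b6 b6 b6 15 f4 3a d5 11  |..,.I-.......:..|      
00000030  a0 d0 4c ae c0 13 f2 77  59 06 90 f4 18 18 18 fc  |..L....wY.......|      
00000040  9f 09 66 ff a3 de f2 f2  f2 13 4c b1 d9 72 8a 06  |..f.......L..r..|      
00000050  09 84 84 84 84 1e                                 |......          |      
                                                                                    
                                                                                    
                                                                                    
                                                                                    


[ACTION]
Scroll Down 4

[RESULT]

00000040  9f 09 66 ff a3 de f2 f2  f2 13 4c b1 d9 72 8a 06  |..f.......L..r..|      
00000050  09 84 84 84 84 1e                                 |......          |      
                                                                                    
                                                                                    
                                                                                    
                                                                                    
                                                                                    
                                                                                    
                                                                                    
                                                                                    


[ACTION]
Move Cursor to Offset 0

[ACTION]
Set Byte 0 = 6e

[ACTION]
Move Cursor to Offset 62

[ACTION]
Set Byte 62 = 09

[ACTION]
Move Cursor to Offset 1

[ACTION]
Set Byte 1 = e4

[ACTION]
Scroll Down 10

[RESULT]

00000050  09 84 84 84 84 1e                                 |......          |      
                                                                                    
                                                                                    
                                                                                    
                                                                                    
                                                                                    
                                                                                    
                                                                                    
                                                                                    
                                                                                    


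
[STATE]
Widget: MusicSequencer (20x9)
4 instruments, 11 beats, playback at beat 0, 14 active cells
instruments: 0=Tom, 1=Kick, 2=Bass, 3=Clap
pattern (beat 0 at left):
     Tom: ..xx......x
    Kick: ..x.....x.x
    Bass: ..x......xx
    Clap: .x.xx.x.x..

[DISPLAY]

     ▼1234567890    
  Tom··██······█    
 Kick··█·····█·█    
 Bass··█······██    
 Clap·█·██·█·█··    
                    
                    
                    
                    


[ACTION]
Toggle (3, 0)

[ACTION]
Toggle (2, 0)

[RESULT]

     ▼1234567890    
  Tom··██······█    
 Kick··█·····█·█    
 Bass█·█······██    
 Clap██·██·█·█··    
                    
                    
                    
                    


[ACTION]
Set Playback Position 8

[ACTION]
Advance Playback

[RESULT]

     012345678▼0    
  Tom··██······█    
 Kick··█·····█·█    
 Bass█·█······██    
 Clap██·██·█·█··    
                    
                    
                    
                    


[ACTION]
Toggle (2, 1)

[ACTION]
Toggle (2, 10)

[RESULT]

     012345678▼0    
  Tom··██······█    
 Kick··█·····█·█    
 Bass███······█·    
 Clap██·██·█·█··    
                    
                    
                    
                    


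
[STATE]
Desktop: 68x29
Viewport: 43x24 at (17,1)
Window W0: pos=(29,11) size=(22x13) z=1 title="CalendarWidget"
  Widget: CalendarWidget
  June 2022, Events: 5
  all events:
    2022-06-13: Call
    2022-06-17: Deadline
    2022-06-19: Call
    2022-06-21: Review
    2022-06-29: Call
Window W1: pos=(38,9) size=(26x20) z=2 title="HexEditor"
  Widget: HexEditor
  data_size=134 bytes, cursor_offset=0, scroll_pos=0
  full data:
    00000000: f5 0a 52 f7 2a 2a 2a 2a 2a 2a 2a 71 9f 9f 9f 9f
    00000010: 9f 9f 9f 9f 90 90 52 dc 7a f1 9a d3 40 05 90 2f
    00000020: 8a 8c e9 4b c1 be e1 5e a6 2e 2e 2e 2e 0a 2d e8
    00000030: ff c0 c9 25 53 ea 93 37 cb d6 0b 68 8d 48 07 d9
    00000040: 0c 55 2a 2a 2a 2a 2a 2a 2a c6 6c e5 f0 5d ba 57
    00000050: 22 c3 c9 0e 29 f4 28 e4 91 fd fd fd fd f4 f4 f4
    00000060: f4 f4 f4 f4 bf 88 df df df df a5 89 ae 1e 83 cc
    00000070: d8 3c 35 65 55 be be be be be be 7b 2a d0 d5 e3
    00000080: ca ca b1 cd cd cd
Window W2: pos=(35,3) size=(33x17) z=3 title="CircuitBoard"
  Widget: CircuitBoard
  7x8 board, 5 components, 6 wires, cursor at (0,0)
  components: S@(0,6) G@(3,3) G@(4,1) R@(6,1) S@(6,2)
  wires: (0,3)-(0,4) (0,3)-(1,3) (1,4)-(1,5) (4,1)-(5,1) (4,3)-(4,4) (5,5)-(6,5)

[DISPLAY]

                                           
                                           
                  ┏━━━━━━━━━━━━━━━━━━━━━━━━
                  ┃ CircuitBoard           
                  ┠────────────────────────
                  ┃   0 1 2 3 4 5 6        
                  ┃0  [.]          · ─ ·   
                  ┃                │       
                  ┃1               ·   · ─ 
                  ┃                        
            ┏━━━━━┃2                       
            ┃ Cale┃                        
            ┠─────┃3               G       
            ┃     ┃                        
            ┃Mo Tu┃4       G       · ─ ·   
            ┃     ┃        │               
            ┃ 6  7┃5       ·               
            ┃13* 1┃                        
            ┃20 21┗━━━━━━━━━━━━━━━━━━━━━━━━
            ┃27 28 29┃00000080  ca ca b1 cd
            ┃        ┃                     
            ┃        ┃                     
            ┗━━━━━━━━┃                     
                     ┃                     


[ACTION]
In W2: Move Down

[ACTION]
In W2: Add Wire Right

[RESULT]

                                           
                                           
                  ┏━━━━━━━━━━━━━━━━━━━━━━━━
                  ┃ CircuitBoard           
                  ┠────────────────────────
                  ┃   0 1 2 3 4 5 6        
                  ┃0               · ─ ·   
                  ┃                │       
                  ┃1  [.]─ ·       ·   · ─ 
                  ┃                        
            ┏━━━━━┃2                       
            ┃ Cale┃                        
            ┠─────┃3               G       
            ┃     ┃                        
            ┃Mo Tu┃4       G       · ─ ·   
            ┃     ┃        │               
            ┃ 6  7┃5       ·               
            ┃13* 1┃                        
            ┃20 21┗━━━━━━━━━━━━━━━━━━━━━━━━
            ┃27 28 29┃00000080  ca ca b1 cd
            ┃        ┃                     
            ┃        ┃                     
            ┗━━━━━━━━┃                     
                     ┃                     


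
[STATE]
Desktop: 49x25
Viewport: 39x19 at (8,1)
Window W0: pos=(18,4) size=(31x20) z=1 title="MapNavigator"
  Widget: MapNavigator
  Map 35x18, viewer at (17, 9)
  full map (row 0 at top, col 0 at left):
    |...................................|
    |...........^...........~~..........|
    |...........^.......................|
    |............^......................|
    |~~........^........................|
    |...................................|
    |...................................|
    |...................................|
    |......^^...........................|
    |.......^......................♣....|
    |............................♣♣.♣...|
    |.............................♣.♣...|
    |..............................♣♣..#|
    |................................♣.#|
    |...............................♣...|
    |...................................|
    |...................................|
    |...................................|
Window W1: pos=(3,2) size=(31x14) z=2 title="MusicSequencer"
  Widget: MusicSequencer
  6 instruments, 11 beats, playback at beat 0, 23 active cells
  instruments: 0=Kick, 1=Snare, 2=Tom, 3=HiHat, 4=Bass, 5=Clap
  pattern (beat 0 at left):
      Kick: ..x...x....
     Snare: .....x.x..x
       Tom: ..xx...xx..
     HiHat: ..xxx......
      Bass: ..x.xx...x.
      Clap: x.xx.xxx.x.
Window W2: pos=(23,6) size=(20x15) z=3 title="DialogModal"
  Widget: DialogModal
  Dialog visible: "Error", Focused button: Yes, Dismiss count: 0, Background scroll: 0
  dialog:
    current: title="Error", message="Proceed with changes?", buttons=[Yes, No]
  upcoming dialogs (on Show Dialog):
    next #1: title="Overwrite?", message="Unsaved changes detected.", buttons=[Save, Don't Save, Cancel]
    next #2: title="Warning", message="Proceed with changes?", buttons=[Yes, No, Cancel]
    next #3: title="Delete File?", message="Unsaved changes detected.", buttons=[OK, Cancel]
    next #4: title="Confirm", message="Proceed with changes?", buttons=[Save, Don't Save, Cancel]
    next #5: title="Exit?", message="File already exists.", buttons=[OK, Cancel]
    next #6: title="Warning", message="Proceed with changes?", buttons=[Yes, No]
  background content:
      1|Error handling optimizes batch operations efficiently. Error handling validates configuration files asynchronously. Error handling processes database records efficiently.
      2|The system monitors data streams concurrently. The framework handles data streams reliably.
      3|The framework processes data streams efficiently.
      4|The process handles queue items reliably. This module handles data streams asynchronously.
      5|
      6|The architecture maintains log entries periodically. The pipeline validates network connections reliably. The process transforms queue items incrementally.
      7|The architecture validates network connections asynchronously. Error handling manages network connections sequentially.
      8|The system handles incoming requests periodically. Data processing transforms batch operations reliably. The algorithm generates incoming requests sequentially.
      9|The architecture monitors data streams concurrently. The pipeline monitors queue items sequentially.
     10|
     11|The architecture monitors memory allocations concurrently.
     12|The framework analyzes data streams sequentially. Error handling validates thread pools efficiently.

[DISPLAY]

                                       
━━━━━━━━━━━━━━━━━━━━━━━━━┓             
icSequencer              ┃             
─────────────────────────┨━━━━━━━━━━━━━
  ▼1234567890            ┃             
ck··█···█····  ┏━━━━━━━━━━━━━━━━━━┓────
re·····█·█··█  ┃ DialogModal      ┃....
om··██···██··  ┠──────────────────┨....
at··███······  ┃Error handling opt┃....
ss··█·██···█·  ┃The system monitor┃....
ap█·██·███·█·  ┃The framework proc┃....
               ┃Th┌────────────┐le┃....
               ┃  │   Error    │  ┃....
               ┃Th│Proceed with│ m┃....
━━━━━━━━━━━━━━━┃Th│ [Yes]  No  │ v┃...♣
          ┃....┃Th└────────────┘es┃.♣♣.
          ┃....┃The architecture m┃..♣.
          ┃....┃                  ┃...♣
          ┃....┃The architecture m┃....


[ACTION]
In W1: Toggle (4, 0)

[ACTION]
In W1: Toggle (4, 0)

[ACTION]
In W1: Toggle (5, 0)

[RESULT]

                                       
━━━━━━━━━━━━━━━━━━━━━━━━━┓             
icSequencer              ┃             
─────────────────────────┨━━━━━━━━━━━━━
  ▼1234567890            ┃             
ck··█···█····  ┏━━━━━━━━━━━━━━━━━━┓────
re·····█·█··█  ┃ DialogModal      ┃....
om··██···██··  ┠──────────────────┨....
at··███······  ┃Error handling opt┃....
ss··█·██···█·  ┃The system monitor┃....
ap··██·███·█·  ┃The framework proc┃....
               ┃Th┌────────────┐le┃....
               ┃  │   Error    │  ┃....
               ┃Th│Proceed with│ m┃....
━━━━━━━━━━━━━━━┃Th│ [Yes]  No  │ v┃...♣
          ┃....┃Th└────────────┘es┃.♣♣.
          ┃....┃The architecture m┃..♣.
          ┃....┃                  ┃...♣
          ┃....┃The architecture m┃....
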